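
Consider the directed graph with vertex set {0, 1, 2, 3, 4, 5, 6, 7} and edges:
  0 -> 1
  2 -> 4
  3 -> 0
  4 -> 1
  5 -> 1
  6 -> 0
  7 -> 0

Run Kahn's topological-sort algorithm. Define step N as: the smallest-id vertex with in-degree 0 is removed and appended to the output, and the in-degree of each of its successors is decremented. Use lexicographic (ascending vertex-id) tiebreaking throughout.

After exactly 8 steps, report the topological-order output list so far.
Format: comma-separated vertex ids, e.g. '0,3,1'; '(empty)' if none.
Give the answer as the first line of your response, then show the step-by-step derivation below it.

2,3,4,5,6,7,0,1

step 1: output 2; order=[2]; indeg=(3,3,0,0,0,0,0,0)
step 2: output 3; order=[2,3]; indeg=(2,3,0,0,0,0,0,0)
step 3: output 4; order=[2,3,4]; indeg=(2,2,0,0,0,0,0,0)
step 4: output 5; order=[2,3,4,5]; indeg=(2,1,0,0,0,0,0,0)
step 5: output 6; order=[2,3,4,5,6]; indeg=(1,1,0,0,0,0,0,0)
step 6: output 7; order=[2,3,4,5,6,7]; indeg=(0,1,0,0,0,0,0,0)
step 7: output 0; order=[2,3,4,5,6,7,0]; indeg=(0,0,0,0,0,0,0,0)
step 8: output 1; order=[2,3,4,5,6,7,0,1]; indeg=(0,0,0,0,0,0,0,0)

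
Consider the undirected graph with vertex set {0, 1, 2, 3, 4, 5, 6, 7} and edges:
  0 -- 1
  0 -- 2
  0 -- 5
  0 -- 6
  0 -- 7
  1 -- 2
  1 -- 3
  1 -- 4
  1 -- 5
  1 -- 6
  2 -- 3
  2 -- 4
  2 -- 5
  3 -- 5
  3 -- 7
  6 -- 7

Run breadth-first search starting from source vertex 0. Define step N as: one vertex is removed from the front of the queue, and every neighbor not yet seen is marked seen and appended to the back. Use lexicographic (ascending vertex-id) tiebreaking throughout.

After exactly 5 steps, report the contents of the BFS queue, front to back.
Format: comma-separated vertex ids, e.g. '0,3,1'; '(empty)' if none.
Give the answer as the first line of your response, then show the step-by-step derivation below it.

7,3,4

step 1: dequeue 0; queue=[1,2,5,6,7]; order=0
step 2: dequeue 1; queue=[2,5,6,7,3,4]; order=0,1
step 3: dequeue 2; queue=[5,6,7,3,4]; order=0,1,2
step 4: dequeue 5; queue=[6,7,3,4]; order=0,1,2,5
step 5: dequeue 6; queue=[7,3,4]; order=0,1,2,5,6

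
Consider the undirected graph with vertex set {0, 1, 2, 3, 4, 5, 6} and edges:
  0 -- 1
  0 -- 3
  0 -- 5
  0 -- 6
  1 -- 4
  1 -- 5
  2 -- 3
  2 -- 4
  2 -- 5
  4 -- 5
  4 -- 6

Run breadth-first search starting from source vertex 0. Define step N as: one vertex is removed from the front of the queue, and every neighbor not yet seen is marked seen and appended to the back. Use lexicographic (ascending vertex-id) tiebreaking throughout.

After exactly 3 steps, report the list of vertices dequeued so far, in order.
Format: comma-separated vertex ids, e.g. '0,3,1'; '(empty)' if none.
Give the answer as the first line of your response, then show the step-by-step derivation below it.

0,1,3

step 1: dequeue 0; queue=[1,3,5,6]; order=0
step 2: dequeue 1; queue=[3,5,6,4]; order=0,1
step 3: dequeue 3; queue=[5,6,4,2]; order=0,1,3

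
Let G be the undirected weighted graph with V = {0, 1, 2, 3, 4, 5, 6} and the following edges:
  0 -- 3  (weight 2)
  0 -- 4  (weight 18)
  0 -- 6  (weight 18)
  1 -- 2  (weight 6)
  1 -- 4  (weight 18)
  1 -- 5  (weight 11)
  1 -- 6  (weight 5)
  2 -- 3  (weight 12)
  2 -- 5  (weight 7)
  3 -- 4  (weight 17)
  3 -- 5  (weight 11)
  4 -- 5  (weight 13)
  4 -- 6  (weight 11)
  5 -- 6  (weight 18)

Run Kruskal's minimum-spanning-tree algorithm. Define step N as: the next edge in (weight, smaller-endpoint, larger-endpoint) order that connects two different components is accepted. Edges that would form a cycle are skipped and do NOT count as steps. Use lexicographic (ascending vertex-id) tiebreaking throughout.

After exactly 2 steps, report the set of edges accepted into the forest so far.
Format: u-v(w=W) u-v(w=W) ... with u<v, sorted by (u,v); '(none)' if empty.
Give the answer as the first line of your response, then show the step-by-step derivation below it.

0-3(w=2) 1-6(w=5)

step 1: add edge 0-3 (w=2); MST = {0-3(w=2)}
step 2: add edge 1-6 (w=5); MST = {0-3(w=2) 1-6(w=5)}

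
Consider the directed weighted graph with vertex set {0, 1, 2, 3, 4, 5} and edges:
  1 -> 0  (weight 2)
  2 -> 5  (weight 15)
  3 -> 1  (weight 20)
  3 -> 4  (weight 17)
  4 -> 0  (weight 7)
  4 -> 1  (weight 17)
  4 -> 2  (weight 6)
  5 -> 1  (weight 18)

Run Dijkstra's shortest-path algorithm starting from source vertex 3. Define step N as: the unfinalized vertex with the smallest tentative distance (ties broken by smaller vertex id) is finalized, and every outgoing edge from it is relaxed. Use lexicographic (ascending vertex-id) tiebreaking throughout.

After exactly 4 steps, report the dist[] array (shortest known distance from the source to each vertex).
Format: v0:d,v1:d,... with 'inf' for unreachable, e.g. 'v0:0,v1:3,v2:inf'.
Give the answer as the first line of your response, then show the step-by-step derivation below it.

v0:22,v1:20,v2:23,v3:0,v4:17,v5:inf

step 1: dist = v0:inf,v1:20,v2:inf,v3:0,v4:17,v5:inf
step 2: dist = v0:24,v1:20,v2:23,v3:0,v4:17,v5:inf
step 3: dist = v0:22,v1:20,v2:23,v3:0,v4:17,v5:inf
step 4: dist = v0:22,v1:20,v2:23,v3:0,v4:17,v5:inf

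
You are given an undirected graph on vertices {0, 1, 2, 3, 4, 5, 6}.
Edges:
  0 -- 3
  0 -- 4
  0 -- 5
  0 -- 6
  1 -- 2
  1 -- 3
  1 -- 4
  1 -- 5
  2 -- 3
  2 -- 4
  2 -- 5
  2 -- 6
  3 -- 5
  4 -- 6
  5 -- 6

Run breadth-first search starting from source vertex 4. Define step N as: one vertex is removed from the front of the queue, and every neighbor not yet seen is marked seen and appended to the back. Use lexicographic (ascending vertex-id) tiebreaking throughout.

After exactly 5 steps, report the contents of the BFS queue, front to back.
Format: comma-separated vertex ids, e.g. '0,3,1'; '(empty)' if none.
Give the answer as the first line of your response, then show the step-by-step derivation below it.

3,5

step 1: dequeue 4; queue=[0,1,2,6]; order=4
step 2: dequeue 0; queue=[1,2,6,3,5]; order=4,0
step 3: dequeue 1; queue=[2,6,3,5]; order=4,0,1
step 4: dequeue 2; queue=[6,3,5]; order=4,0,1,2
step 5: dequeue 6; queue=[3,5]; order=4,0,1,2,6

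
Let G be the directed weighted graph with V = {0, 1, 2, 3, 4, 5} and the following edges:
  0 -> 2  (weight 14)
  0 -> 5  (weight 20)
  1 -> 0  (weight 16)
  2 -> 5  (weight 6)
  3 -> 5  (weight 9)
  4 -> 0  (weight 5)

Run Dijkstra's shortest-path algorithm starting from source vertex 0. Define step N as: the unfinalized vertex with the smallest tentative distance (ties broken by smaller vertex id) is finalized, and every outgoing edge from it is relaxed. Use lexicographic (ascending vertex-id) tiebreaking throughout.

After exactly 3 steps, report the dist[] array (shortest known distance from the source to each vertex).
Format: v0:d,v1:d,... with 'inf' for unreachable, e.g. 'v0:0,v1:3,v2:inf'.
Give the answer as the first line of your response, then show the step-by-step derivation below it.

v0:0,v1:inf,v2:14,v3:inf,v4:inf,v5:20

step 1: dist = v0:0,v1:inf,v2:14,v3:inf,v4:inf,v5:20
step 2: dist = v0:0,v1:inf,v2:14,v3:inf,v4:inf,v5:20
step 3: dist = v0:0,v1:inf,v2:14,v3:inf,v4:inf,v5:20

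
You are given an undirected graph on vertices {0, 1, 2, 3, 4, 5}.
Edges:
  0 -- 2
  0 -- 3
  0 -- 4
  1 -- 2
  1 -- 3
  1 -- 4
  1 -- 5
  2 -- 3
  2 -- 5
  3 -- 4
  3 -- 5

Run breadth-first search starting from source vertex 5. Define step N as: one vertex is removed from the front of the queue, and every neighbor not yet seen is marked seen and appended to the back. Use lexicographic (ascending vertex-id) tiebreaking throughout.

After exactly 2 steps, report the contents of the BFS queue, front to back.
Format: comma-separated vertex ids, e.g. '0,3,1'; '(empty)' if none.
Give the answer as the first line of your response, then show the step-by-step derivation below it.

2,3,4

step 1: dequeue 5; queue=[1,2,3]; order=5
step 2: dequeue 1; queue=[2,3,4]; order=5,1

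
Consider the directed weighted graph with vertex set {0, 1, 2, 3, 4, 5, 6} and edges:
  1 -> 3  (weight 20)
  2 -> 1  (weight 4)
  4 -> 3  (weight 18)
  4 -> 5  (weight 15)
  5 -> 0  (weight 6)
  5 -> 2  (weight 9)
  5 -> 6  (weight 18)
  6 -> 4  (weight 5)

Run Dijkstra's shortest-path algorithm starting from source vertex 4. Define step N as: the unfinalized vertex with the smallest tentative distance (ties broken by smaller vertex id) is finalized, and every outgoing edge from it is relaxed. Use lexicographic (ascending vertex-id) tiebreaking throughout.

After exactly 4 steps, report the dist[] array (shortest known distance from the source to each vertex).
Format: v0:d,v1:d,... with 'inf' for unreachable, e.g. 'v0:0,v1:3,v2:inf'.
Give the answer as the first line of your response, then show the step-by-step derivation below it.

v0:21,v1:inf,v2:24,v3:18,v4:0,v5:15,v6:33

step 1: dist = v0:inf,v1:inf,v2:inf,v3:18,v4:0,v5:15,v6:inf
step 2: dist = v0:21,v1:inf,v2:24,v3:18,v4:0,v5:15,v6:33
step 3: dist = v0:21,v1:inf,v2:24,v3:18,v4:0,v5:15,v6:33
step 4: dist = v0:21,v1:inf,v2:24,v3:18,v4:0,v5:15,v6:33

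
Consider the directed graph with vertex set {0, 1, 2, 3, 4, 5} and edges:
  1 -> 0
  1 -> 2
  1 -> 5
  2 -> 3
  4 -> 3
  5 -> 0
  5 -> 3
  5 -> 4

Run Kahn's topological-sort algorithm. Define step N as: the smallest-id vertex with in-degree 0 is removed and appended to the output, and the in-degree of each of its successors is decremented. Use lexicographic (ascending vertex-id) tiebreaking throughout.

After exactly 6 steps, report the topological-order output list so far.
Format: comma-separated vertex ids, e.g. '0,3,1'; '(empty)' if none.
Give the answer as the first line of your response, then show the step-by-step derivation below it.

1,2,5,0,4,3

step 1: output 1; order=[1]; indeg=(1,0,0,3,1,0)
step 2: output 2; order=[1,2]; indeg=(1,0,0,2,1,0)
step 3: output 5; order=[1,2,5]; indeg=(0,0,0,1,0,0)
step 4: output 0; order=[1,2,5,0]; indeg=(0,0,0,1,0,0)
step 5: output 4; order=[1,2,5,0,4]; indeg=(0,0,0,0,0,0)
step 6: output 3; order=[1,2,5,0,4,3]; indeg=(0,0,0,0,0,0)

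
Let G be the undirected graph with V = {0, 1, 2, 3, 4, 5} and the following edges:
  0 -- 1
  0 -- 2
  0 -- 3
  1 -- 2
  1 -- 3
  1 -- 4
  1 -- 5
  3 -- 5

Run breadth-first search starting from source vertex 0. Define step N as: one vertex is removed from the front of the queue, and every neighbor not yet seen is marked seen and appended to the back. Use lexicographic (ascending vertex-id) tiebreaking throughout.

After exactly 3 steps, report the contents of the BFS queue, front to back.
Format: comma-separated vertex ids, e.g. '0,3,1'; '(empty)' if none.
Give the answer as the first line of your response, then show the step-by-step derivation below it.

3,4,5

step 1: dequeue 0; queue=[1,2,3]; order=0
step 2: dequeue 1; queue=[2,3,4,5]; order=0,1
step 3: dequeue 2; queue=[3,4,5]; order=0,1,2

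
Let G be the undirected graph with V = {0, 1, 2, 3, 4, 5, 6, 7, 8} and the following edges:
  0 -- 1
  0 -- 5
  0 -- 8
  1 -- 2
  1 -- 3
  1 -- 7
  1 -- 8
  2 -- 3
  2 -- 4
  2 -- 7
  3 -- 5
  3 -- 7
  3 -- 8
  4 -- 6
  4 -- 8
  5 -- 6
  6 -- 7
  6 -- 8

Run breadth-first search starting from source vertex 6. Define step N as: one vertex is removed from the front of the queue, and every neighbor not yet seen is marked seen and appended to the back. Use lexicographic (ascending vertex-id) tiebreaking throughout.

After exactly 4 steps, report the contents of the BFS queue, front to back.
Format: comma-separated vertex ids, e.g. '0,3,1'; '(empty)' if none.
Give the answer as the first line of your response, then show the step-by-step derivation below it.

8,2,0,3,1

step 1: dequeue 6; queue=[4,5,7,8]; order=6
step 2: dequeue 4; queue=[5,7,8,2]; order=6,4
step 3: dequeue 5; queue=[7,8,2,0,3]; order=6,4,5
step 4: dequeue 7; queue=[8,2,0,3,1]; order=6,4,5,7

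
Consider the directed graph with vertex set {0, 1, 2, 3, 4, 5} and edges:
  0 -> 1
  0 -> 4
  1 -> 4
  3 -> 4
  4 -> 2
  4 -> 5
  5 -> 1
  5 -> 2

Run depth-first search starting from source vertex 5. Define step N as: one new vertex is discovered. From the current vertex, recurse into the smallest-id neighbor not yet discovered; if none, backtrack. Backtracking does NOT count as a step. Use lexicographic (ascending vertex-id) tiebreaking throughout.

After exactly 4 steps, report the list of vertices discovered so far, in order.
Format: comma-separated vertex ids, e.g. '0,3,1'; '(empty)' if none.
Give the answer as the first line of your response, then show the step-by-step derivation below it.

5,1,4,2

step 1: discover 5; path=5; order=5
step 2: discover 1; path=5>1; order=5,1
step 3: discover 4; path=5>1>4; order=5,1,4
step 4: discover 2; path=5>1>4>2; order=5,1,4,2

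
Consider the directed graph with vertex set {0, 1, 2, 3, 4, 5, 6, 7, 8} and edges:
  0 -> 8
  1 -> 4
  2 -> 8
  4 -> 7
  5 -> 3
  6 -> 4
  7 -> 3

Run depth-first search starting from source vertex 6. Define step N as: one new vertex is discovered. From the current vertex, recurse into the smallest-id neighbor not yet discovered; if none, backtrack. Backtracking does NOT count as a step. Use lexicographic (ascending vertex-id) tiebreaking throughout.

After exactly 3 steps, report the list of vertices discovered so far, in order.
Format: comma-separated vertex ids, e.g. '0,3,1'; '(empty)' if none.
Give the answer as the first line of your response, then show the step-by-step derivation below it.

6,4,7

step 1: discover 6; path=6; order=6
step 2: discover 4; path=6>4; order=6,4
step 3: discover 7; path=6>4>7; order=6,4,7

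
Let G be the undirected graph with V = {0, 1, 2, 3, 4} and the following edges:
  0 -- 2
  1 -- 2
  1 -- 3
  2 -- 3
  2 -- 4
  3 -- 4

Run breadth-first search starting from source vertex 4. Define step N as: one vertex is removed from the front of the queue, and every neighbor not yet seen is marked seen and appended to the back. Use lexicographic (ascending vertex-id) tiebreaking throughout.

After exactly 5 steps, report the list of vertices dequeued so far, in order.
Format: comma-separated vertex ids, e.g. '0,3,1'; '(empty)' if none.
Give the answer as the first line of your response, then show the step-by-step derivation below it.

4,2,3,0,1

step 1: dequeue 4; queue=[2,3]; order=4
step 2: dequeue 2; queue=[3,0,1]; order=4,2
step 3: dequeue 3; queue=[0,1]; order=4,2,3
step 4: dequeue 0; queue=[1]; order=4,2,3,0
step 5: dequeue 1; queue=[(empty)]; order=4,2,3,0,1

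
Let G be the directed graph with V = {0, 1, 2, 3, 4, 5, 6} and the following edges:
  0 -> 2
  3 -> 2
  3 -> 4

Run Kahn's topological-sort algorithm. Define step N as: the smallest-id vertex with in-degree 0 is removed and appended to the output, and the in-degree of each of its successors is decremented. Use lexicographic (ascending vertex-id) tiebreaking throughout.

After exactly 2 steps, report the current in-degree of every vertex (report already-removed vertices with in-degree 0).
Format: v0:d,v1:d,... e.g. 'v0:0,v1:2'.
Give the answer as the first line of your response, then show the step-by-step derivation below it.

v0:0,v1:0,v2:1,v3:0,v4:1,v5:0,v6:0

step 1: output 0; order=[0]; indeg=(0,0,1,0,1,0,0)
step 2: output 1; order=[0,1]; indeg=(0,0,1,0,1,0,0)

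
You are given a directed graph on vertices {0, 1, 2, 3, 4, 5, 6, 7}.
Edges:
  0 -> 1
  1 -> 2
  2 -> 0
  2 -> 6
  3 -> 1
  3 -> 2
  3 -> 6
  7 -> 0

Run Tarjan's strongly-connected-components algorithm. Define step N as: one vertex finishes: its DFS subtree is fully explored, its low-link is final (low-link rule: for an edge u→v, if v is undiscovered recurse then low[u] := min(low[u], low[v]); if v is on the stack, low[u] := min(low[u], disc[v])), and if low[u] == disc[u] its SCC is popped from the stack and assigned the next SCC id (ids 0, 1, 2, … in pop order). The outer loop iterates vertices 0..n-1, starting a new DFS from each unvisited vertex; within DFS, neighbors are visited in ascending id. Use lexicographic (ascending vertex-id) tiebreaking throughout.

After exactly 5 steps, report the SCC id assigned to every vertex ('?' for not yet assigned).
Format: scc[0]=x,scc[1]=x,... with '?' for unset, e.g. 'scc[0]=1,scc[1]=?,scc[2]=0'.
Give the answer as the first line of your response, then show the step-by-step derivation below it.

scc[0]=1,scc[1]=1,scc[2]=1,scc[3]=2,scc[4]=?,scc[5]=?,scc[6]=0,scc[7]=?

step 1: low=(low[0]=0,low[1]=1,low[2]=0,low[3]=?,low[4]=?,low[5]=?,low[6]=3,low[7]=?); scc=(scc[0]=?,scc[1]=?,scc[2]=?,scc[3]=?,scc[4]=?,scc[5]=?,scc[6]=0,scc[7]=?)
step 2: low=(low[0]=0,low[1]=1,low[2]=0,low[3]=?,low[4]=?,low[5]=?,low[6]=3,low[7]=?); scc=(scc[0]=?,scc[1]=?,scc[2]=?,scc[3]=?,scc[4]=?,scc[5]=?,scc[6]=0,scc[7]=?)
step 3: low=(low[0]=0,low[1]=0,low[2]=0,low[3]=?,low[4]=?,low[5]=?,low[6]=3,low[7]=?); scc=(scc[0]=?,scc[1]=?,scc[2]=?,scc[3]=?,scc[4]=?,scc[5]=?,scc[6]=0,scc[7]=?)
step 4: low=(low[0]=0,low[1]=0,low[2]=0,low[3]=?,low[4]=?,low[5]=?,low[6]=3,low[7]=?); scc=(scc[0]=1,scc[1]=1,scc[2]=1,scc[3]=?,scc[4]=?,scc[5]=?,scc[6]=0,scc[7]=?)
step 5: low=(low[0]=0,low[1]=0,low[2]=0,low[3]=4,low[4]=?,low[5]=?,low[6]=3,low[7]=?); scc=(scc[0]=1,scc[1]=1,scc[2]=1,scc[3]=2,scc[4]=?,scc[5]=?,scc[6]=0,scc[7]=?)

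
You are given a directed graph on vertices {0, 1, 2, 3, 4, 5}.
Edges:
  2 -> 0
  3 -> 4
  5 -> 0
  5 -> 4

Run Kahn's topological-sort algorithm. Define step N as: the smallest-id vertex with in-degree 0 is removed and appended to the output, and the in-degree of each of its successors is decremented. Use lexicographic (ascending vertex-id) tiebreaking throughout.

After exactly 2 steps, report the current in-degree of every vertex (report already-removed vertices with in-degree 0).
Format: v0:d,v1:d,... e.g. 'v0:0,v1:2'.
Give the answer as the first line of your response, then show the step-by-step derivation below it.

v0:1,v1:0,v2:0,v3:0,v4:2,v5:0

step 1: output 1; order=[1]; indeg=(2,0,0,0,2,0)
step 2: output 2; order=[1,2]; indeg=(1,0,0,0,2,0)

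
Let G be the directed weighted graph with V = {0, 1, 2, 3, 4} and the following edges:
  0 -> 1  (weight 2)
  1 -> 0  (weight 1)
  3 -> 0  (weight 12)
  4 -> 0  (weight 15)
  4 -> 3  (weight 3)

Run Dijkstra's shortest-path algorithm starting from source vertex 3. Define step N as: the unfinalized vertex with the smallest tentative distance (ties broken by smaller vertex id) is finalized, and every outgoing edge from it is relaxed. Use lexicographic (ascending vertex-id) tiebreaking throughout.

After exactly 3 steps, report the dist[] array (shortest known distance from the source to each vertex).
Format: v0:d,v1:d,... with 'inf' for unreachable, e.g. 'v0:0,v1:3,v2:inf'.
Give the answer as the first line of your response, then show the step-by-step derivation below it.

v0:12,v1:14,v2:inf,v3:0,v4:inf

step 1: dist = v0:12,v1:inf,v2:inf,v3:0,v4:inf
step 2: dist = v0:12,v1:14,v2:inf,v3:0,v4:inf
step 3: dist = v0:12,v1:14,v2:inf,v3:0,v4:inf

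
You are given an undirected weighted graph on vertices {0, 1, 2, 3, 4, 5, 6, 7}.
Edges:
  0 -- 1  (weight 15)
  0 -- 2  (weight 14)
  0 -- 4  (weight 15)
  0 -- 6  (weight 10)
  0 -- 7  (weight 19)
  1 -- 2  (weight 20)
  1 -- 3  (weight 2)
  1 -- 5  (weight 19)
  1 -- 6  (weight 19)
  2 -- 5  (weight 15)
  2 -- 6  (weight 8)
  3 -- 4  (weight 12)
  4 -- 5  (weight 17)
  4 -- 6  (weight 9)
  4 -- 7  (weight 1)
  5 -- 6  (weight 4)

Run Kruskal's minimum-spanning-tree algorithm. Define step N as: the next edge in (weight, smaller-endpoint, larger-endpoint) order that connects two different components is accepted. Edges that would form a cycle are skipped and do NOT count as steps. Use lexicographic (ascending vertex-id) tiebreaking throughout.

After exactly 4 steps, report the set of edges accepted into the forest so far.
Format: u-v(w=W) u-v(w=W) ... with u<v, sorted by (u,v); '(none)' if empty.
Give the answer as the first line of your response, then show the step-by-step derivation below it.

1-3(w=2) 2-6(w=8) 4-7(w=1) 5-6(w=4)

step 1: add edge 4-7 (w=1); MST = {4-7(w=1)}
step 2: add edge 1-3 (w=2); MST = {1-3(w=2) 4-7(w=1)}
step 3: add edge 5-6 (w=4); MST = {1-3(w=2) 4-7(w=1) 5-6(w=4)}
step 4: add edge 2-6 (w=8); MST = {1-3(w=2) 2-6(w=8) 4-7(w=1) 5-6(w=4)}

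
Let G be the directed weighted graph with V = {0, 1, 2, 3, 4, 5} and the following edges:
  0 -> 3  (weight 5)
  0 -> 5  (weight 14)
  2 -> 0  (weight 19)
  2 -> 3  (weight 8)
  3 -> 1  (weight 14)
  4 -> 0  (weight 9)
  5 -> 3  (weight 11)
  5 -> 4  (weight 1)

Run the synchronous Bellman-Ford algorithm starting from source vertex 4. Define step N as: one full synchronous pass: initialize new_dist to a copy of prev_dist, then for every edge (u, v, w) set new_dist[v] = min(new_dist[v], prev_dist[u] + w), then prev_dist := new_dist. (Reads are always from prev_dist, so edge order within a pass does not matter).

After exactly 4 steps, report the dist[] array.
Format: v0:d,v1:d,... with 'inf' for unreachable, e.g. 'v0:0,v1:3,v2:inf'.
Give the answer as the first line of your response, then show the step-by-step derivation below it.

v0:9,v1:28,v2:inf,v3:14,v4:0,v5:23

step 1: dist = v0:9,v1:inf,v2:inf,v3:inf,v4:0,v5:inf
step 2: dist = v0:9,v1:inf,v2:inf,v3:14,v4:0,v5:23
step 3: dist = v0:9,v1:28,v2:inf,v3:14,v4:0,v5:23
step 4: dist = v0:9,v1:28,v2:inf,v3:14,v4:0,v5:23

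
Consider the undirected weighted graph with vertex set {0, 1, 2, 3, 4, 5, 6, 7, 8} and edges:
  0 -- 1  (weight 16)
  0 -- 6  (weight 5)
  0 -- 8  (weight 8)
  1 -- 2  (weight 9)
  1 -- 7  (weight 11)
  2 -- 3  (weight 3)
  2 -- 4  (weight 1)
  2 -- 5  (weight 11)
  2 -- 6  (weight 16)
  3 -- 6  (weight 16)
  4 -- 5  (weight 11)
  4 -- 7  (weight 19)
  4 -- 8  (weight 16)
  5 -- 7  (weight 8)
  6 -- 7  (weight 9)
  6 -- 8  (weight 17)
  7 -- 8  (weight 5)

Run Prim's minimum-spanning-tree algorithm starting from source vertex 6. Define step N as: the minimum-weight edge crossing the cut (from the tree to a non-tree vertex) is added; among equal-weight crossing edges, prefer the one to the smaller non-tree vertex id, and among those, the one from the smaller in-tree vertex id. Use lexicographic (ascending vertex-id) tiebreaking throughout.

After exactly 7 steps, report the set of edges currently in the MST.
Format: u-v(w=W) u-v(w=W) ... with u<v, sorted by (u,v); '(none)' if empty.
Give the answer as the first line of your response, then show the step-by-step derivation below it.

0-6(w=5) 0-8(w=8) 1-2(w=9) 1-7(w=11) 2-4(w=1) 5-7(w=8) 7-8(w=5)

step 1: add edge 0-6 (w=5); MST = {0-6(w=5)}
step 2: add edge 0-8 (w=8); MST = {0-6(w=5) 0-8(w=8)}
step 3: add edge 7-8 (w=5); MST = {0-6(w=5) 0-8(w=8) 7-8(w=5)}
step 4: add edge 5-7 (w=8); MST = {0-6(w=5) 0-8(w=8) 5-7(w=8) 7-8(w=5)}
step 5: add edge 1-7 (w=11); MST = {0-6(w=5) 0-8(w=8) 1-7(w=11) 5-7(w=8) 7-8(w=5)}
step 6: add edge 1-2 (w=9); MST = {0-6(w=5) 0-8(w=8) 1-2(w=9) 1-7(w=11) 5-7(w=8) 7-8(w=5)}
step 7: add edge 2-4 (w=1); MST = {0-6(w=5) 0-8(w=8) 1-2(w=9) 1-7(w=11) 2-4(w=1) 5-7(w=8) 7-8(w=5)}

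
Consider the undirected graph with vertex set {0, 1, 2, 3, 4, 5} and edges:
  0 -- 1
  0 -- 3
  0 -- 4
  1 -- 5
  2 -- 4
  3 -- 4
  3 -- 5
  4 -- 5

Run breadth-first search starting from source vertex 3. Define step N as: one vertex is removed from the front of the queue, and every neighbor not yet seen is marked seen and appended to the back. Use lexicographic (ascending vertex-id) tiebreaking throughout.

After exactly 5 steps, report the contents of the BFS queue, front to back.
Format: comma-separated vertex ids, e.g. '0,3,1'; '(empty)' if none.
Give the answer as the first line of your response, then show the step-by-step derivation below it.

2

step 1: dequeue 3; queue=[0,4,5]; order=3
step 2: dequeue 0; queue=[4,5,1]; order=3,0
step 3: dequeue 4; queue=[5,1,2]; order=3,0,4
step 4: dequeue 5; queue=[1,2]; order=3,0,4,5
step 5: dequeue 1; queue=[2]; order=3,0,4,5,1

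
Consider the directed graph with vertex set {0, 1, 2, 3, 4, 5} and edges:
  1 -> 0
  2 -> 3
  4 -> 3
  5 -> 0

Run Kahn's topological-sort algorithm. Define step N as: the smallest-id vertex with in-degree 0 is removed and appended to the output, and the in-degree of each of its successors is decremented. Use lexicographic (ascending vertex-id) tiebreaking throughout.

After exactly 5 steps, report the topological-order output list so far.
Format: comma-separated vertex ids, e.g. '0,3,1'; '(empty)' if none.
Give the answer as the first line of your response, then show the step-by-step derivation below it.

1,2,4,3,5

step 1: output 1; order=[1]; indeg=(1,0,0,2,0,0)
step 2: output 2; order=[1,2]; indeg=(1,0,0,1,0,0)
step 3: output 4; order=[1,2,4]; indeg=(1,0,0,0,0,0)
step 4: output 3; order=[1,2,4,3]; indeg=(1,0,0,0,0,0)
step 5: output 5; order=[1,2,4,3,5]; indeg=(0,0,0,0,0,0)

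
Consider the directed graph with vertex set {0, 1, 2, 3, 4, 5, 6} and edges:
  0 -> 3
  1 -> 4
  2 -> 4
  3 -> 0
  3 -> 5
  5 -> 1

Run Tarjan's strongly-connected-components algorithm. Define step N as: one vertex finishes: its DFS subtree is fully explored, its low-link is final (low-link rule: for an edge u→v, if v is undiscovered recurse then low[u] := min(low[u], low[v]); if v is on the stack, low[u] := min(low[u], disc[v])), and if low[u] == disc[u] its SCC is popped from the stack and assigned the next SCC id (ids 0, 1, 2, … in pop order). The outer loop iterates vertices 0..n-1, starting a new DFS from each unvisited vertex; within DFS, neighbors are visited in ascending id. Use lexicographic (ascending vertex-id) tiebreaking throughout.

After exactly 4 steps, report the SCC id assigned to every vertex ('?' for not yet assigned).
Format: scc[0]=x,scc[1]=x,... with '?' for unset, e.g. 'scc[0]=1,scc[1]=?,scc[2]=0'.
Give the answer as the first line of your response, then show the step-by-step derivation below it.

scc[0]=?,scc[1]=1,scc[2]=?,scc[3]=?,scc[4]=0,scc[5]=2,scc[6]=?

step 1: low=(low[0]=0,low[1]=3,low[2]=?,low[3]=0,low[4]=4,low[5]=2,low[6]=?); scc=(scc[0]=?,scc[1]=?,scc[2]=?,scc[3]=?,scc[4]=0,scc[5]=?,scc[6]=?)
step 2: low=(low[0]=0,low[1]=3,low[2]=?,low[3]=0,low[4]=4,low[5]=2,low[6]=?); scc=(scc[0]=?,scc[1]=1,scc[2]=?,scc[3]=?,scc[4]=0,scc[5]=?,scc[6]=?)
step 3: low=(low[0]=0,low[1]=3,low[2]=?,low[3]=0,low[4]=4,low[5]=2,low[6]=?); scc=(scc[0]=?,scc[1]=1,scc[2]=?,scc[3]=?,scc[4]=0,scc[5]=2,scc[6]=?)
step 4: low=(low[0]=0,low[1]=3,low[2]=?,low[3]=0,low[4]=4,low[5]=2,low[6]=?); scc=(scc[0]=?,scc[1]=1,scc[2]=?,scc[3]=?,scc[4]=0,scc[5]=2,scc[6]=?)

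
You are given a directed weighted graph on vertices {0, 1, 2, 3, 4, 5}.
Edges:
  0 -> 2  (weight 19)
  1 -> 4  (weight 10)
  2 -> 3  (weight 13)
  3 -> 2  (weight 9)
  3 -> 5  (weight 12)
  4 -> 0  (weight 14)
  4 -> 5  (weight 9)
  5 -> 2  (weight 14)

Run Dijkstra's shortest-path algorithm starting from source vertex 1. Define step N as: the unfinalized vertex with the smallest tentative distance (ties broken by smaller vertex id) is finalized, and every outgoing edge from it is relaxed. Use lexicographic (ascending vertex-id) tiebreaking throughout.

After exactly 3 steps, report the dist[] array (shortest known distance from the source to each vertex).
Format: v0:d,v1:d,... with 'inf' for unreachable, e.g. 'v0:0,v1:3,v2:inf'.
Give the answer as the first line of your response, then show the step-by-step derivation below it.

v0:24,v1:0,v2:33,v3:inf,v4:10,v5:19

step 1: dist = v0:inf,v1:0,v2:inf,v3:inf,v4:10,v5:inf
step 2: dist = v0:24,v1:0,v2:inf,v3:inf,v4:10,v5:19
step 3: dist = v0:24,v1:0,v2:33,v3:inf,v4:10,v5:19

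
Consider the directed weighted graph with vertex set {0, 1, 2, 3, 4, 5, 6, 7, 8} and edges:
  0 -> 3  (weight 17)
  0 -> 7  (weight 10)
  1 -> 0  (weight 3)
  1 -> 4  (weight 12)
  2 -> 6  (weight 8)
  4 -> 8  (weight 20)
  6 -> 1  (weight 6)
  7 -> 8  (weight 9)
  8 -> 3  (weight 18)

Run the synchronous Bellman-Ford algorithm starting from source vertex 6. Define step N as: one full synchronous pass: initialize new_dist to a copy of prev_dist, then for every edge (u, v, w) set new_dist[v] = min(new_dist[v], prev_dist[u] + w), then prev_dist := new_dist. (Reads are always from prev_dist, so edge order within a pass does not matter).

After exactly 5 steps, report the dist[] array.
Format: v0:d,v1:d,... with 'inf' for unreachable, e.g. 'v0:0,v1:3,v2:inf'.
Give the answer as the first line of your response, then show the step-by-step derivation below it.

v0:9,v1:6,v2:inf,v3:26,v4:18,v5:inf,v6:0,v7:19,v8:28

step 1: dist = v0:inf,v1:6,v2:inf,v3:inf,v4:inf,v5:inf,v6:0,v7:inf,v8:inf
step 2: dist = v0:9,v1:6,v2:inf,v3:inf,v4:18,v5:inf,v6:0,v7:inf,v8:inf
step 3: dist = v0:9,v1:6,v2:inf,v3:26,v4:18,v5:inf,v6:0,v7:19,v8:38
step 4: dist = v0:9,v1:6,v2:inf,v3:26,v4:18,v5:inf,v6:0,v7:19,v8:28
step 5: dist = v0:9,v1:6,v2:inf,v3:26,v4:18,v5:inf,v6:0,v7:19,v8:28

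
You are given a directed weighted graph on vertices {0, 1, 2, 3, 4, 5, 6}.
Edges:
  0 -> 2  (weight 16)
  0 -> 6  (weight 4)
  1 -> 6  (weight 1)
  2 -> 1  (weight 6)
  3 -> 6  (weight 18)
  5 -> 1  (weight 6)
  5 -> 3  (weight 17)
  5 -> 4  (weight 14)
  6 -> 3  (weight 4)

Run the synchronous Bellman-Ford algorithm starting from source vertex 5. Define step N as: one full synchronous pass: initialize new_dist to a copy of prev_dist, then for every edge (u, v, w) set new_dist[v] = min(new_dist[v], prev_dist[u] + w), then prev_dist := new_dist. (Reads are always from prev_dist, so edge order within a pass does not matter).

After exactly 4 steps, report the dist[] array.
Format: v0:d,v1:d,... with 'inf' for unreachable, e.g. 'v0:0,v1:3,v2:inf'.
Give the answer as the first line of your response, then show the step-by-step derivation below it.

v0:inf,v1:6,v2:inf,v3:11,v4:14,v5:0,v6:7

step 1: dist = v0:inf,v1:6,v2:inf,v3:17,v4:14,v5:0,v6:inf
step 2: dist = v0:inf,v1:6,v2:inf,v3:17,v4:14,v5:0,v6:7
step 3: dist = v0:inf,v1:6,v2:inf,v3:11,v4:14,v5:0,v6:7
step 4: dist = v0:inf,v1:6,v2:inf,v3:11,v4:14,v5:0,v6:7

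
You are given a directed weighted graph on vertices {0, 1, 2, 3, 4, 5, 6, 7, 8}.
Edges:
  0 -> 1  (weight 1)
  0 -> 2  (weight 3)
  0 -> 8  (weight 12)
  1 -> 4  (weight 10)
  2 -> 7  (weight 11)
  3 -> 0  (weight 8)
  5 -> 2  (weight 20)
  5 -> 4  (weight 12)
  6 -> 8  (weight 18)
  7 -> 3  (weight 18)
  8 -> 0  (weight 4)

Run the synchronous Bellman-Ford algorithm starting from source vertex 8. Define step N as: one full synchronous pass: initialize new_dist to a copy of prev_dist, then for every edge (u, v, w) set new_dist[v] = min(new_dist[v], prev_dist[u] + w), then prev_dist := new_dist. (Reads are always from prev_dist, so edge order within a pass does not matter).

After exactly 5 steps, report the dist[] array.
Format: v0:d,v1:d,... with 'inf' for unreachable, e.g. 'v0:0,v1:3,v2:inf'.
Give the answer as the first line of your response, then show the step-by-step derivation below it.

v0:4,v1:5,v2:7,v3:36,v4:15,v5:inf,v6:inf,v7:18,v8:0

step 1: dist = v0:4,v1:inf,v2:inf,v3:inf,v4:inf,v5:inf,v6:inf,v7:inf,v8:0
step 2: dist = v0:4,v1:5,v2:7,v3:inf,v4:inf,v5:inf,v6:inf,v7:inf,v8:0
step 3: dist = v0:4,v1:5,v2:7,v3:inf,v4:15,v5:inf,v6:inf,v7:18,v8:0
step 4: dist = v0:4,v1:5,v2:7,v3:36,v4:15,v5:inf,v6:inf,v7:18,v8:0
step 5: dist = v0:4,v1:5,v2:7,v3:36,v4:15,v5:inf,v6:inf,v7:18,v8:0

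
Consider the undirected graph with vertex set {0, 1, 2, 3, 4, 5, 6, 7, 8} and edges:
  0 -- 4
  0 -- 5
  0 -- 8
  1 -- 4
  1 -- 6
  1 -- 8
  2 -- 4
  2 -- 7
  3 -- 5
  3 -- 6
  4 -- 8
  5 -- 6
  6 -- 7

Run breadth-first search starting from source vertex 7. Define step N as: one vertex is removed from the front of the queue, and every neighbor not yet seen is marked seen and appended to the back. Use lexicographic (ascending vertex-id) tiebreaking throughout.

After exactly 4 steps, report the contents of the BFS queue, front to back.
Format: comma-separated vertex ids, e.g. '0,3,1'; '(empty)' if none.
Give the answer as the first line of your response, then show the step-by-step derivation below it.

1,3,5,0,8

step 1: dequeue 7; queue=[2,6]; order=7
step 2: dequeue 2; queue=[6,4]; order=7,2
step 3: dequeue 6; queue=[4,1,3,5]; order=7,2,6
step 4: dequeue 4; queue=[1,3,5,0,8]; order=7,2,6,4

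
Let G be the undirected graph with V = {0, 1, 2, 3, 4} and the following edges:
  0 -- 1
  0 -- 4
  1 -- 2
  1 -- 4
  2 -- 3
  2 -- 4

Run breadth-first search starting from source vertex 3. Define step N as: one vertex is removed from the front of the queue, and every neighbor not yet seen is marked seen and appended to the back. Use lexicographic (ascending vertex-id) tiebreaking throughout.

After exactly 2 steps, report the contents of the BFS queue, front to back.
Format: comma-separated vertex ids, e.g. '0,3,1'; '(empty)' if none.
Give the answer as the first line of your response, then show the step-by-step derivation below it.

1,4

step 1: dequeue 3; queue=[2]; order=3
step 2: dequeue 2; queue=[1,4]; order=3,2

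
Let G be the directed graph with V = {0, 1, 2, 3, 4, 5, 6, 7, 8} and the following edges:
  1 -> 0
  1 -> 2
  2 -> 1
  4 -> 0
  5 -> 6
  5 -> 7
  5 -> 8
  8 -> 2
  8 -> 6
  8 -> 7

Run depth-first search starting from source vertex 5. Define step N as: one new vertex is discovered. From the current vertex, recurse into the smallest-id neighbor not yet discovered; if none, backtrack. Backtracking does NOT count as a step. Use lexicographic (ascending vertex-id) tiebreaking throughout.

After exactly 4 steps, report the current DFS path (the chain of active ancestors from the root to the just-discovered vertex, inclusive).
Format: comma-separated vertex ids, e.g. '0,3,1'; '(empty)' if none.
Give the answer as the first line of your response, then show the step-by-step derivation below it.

5,8

step 1: discover 5; path=5; order=5
step 2: discover 6; path=5>6; order=5,6
step 3: discover 7; path=5>7; order=5,6,7
step 4: discover 8; path=5>8; order=5,6,7,8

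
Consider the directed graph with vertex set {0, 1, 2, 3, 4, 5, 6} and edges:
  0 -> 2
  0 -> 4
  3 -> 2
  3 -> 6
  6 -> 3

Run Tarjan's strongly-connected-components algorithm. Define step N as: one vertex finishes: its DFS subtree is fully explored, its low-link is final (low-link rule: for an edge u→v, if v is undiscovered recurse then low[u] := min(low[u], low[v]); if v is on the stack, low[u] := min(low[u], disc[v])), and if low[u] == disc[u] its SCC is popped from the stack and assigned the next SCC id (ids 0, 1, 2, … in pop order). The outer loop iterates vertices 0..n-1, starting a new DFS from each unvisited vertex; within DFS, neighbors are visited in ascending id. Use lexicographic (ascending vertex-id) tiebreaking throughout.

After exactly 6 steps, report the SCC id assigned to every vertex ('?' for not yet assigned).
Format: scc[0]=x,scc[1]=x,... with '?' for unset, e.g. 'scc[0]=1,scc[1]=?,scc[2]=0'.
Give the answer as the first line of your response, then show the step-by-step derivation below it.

scc[0]=2,scc[1]=3,scc[2]=0,scc[3]=4,scc[4]=1,scc[5]=?,scc[6]=4

step 1: low=(low[0]=0,low[1]=?,low[2]=1,low[3]=?,low[4]=?,low[5]=?,low[6]=?); scc=(scc[0]=?,scc[1]=?,scc[2]=0,scc[3]=?,scc[4]=?,scc[5]=?,scc[6]=?)
step 2: low=(low[0]=0,low[1]=?,low[2]=1,low[3]=?,low[4]=2,low[5]=?,low[6]=?); scc=(scc[0]=?,scc[1]=?,scc[2]=0,scc[3]=?,scc[4]=1,scc[5]=?,scc[6]=?)
step 3: low=(low[0]=0,low[1]=?,low[2]=1,low[3]=?,low[4]=2,low[5]=?,low[6]=?); scc=(scc[0]=2,scc[1]=?,scc[2]=0,scc[3]=?,scc[4]=1,scc[5]=?,scc[6]=?)
step 4: low=(low[0]=0,low[1]=3,low[2]=1,low[3]=?,low[4]=2,low[5]=?,low[6]=?); scc=(scc[0]=2,scc[1]=3,scc[2]=0,scc[3]=?,scc[4]=1,scc[5]=?,scc[6]=?)
step 5: low=(low[0]=0,low[1]=3,low[2]=1,low[3]=4,low[4]=2,low[5]=?,low[6]=4); scc=(scc[0]=2,scc[1]=3,scc[2]=0,scc[3]=?,scc[4]=1,scc[5]=?,scc[6]=?)
step 6: low=(low[0]=0,low[1]=3,low[2]=1,low[3]=4,low[4]=2,low[5]=?,low[6]=4); scc=(scc[0]=2,scc[1]=3,scc[2]=0,scc[3]=4,scc[4]=1,scc[5]=?,scc[6]=4)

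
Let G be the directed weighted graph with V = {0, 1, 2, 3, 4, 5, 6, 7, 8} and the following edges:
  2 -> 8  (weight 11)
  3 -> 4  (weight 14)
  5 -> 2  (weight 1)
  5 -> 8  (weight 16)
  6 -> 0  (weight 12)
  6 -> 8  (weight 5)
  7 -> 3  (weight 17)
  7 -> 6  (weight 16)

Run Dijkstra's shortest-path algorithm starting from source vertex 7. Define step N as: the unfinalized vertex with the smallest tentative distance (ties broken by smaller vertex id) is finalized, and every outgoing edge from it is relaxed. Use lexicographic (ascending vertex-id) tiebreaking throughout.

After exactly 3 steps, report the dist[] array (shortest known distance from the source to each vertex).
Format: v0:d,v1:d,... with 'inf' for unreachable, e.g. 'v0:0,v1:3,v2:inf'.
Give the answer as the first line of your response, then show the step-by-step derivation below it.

v0:28,v1:inf,v2:inf,v3:17,v4:31,v5:inf,v6:16,v7:0,v8:21

step 1: dist = v0:inf,v1:inf,v2:inf,v3:17,v4:inf,v5:inf,v6:16,v7:0,v8:inf
step 2: dist = v0:28,v1:inf,v2:inf,v3:17,v4:inf,v5:inf,v6:16,v7:0,v8:21
step 3: dist = v0:28,v1:inf,v2:inf,v3:17,v4:31,v5:inf,v6:16,v7:0,v8:21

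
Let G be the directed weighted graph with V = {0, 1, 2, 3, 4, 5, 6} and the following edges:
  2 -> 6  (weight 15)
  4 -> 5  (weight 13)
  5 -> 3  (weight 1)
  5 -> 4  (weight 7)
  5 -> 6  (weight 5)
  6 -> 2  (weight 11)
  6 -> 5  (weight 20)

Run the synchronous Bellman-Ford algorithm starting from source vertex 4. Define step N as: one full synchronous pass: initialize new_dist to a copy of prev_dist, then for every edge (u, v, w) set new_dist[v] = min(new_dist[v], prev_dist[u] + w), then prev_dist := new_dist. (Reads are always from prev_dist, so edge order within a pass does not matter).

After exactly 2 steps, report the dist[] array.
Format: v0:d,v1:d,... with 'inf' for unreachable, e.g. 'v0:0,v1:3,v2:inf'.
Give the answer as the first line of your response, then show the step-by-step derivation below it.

v0:inf,v1:inf,v2:inf,v3:14,v4:0,v5:13,v6:18

step 1: dist = v0:inf,v1:inf,v2:inf,v3:inf,v4:0,v5:13,v6:inf
step 2: dist = v0:inf,v1:inf,v2:inf,v3:14,v4:0,v5:13,v6:18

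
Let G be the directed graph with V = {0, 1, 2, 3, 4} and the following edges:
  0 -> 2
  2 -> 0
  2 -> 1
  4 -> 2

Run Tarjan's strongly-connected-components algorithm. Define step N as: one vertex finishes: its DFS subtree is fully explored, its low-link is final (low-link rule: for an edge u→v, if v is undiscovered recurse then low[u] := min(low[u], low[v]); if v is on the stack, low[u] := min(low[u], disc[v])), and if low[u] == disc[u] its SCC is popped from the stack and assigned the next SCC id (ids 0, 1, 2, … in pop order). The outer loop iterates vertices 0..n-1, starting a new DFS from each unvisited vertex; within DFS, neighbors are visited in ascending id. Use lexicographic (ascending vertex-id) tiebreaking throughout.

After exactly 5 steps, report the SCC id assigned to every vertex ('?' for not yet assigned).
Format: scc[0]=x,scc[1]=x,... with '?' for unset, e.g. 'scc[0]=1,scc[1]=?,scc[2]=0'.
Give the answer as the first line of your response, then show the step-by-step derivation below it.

scc[0]=1,scc[1]=0,scc[2]=1,scc[3]=2,scc[4]=3

step 1: low=(low[0]=0,low[1]=2,low[2]=0,low[3]=?,low[4]=?); scc=(scc[0]=?,scc[1]=0,scc[2]=?,scc[3]=?,scc[4]=?)
step 2: low=(low[0]=0,low[1]=2,low[2]=0,low[3]=?,low[4]=?); scc=(scc[0]=?,scc[1]=0,scc[2]=?,scc[3]=?,scc[4]=?)
step 3: low=(low[0]=0,low[1]=2,low[2]=0,low[3]=?,low[4]=?); scc=(scc[0]=1,scc[1]=0,scc[2]=1,scc[3]=?,scc[4]=?)
step 4: low=(low[0]=0,low[1]=2,low[2]=0,low[3]=3,low[4]=?); scc=(scc[0]=1,scc[1]=0,scc[2]=1,scc[3]=2,scc[4]=?)
step 5: low=(low[0]=0,low[1]=2,low[2]=0,low[3]=3,low[4]=4); scc=(scc[0]=1,scc[1]=0,scc[2]=1,scc[3]=2,scc[4]=3)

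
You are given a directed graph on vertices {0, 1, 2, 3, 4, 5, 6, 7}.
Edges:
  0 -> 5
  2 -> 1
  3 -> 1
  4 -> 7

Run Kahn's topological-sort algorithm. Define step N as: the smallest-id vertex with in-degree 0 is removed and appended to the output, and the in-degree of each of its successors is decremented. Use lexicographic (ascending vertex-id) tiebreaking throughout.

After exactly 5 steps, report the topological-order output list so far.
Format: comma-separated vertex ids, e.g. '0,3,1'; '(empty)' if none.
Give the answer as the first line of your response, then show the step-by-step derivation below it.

0,2,3,1,4

step 1: output 0; order=[0]; indeg=(0,2,0,0,0,0,0,1)
step 2: output 2; order=[0,2]; indeg=(0,1,0,0,0,0,0,1)
step 3: output 3; order=[0,2,3]; indeg=(0,0,0,0,0,0,0,1)
step 4: output 1; order=[0,2,3,1]; indeg=(0,0,0,0,0,0,0,1)
step 5: output 4; order=[0,2,3,1,4]; indeg=(0,0,0,0,0,0,0,0)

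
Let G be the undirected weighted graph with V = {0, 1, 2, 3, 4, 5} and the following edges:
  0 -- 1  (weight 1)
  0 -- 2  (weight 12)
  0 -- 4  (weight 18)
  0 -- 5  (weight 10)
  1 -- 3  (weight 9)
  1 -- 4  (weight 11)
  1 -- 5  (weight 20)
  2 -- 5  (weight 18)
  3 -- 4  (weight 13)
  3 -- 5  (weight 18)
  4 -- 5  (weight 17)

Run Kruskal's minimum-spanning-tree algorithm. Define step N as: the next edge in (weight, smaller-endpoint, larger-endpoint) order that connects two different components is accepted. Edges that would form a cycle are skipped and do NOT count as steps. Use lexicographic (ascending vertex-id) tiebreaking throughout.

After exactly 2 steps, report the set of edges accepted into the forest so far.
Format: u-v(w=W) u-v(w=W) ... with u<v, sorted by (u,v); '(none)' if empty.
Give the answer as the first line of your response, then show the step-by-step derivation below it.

0-1(w=1) 1-3(w=9)

step 1: add edge 0-1 (w=1); MST = {0-1(w=1)}
step 2: add edge 1-3 (w=9); MST = {0-1(w=1) 1-3(w=9)}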